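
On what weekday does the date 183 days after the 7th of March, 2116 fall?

First find the weekday of Mar 7, 2116. Doomsday rule: the anchor day for the 2100s is Sunday. For year 16: 16÷12 = 1 r 4, and 4÷4 = 1, so 1+4+1 = 6.
Sunday + 6 ≡ Saturday — that's 2116's doomsday.
In March the doomsday date is Mar 14.
Mar 7 is 7 days before Mar 14; 7 mod 7 = 0, so Saturday − 0 = Saturday.
183 mod 7 = 1, so 183 days after a Saturday is Saturday + 1 = Sunday.

Sunday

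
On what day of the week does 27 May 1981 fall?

Doomsday rule: the anchor day for the 1900s is Wednesday. For year 81: 81÷12 = 6 r 9, and 9÷4 = 2, so 6+9+2 = 17.
Wednesday + 17 ≡ Saturday — that's 1981's doomsday.
In May the doomsday date is May 9.
May 27 is 18 days after May 9; 18 mod 7 = 4, so Saturday + 4 = Wednesday.

Wednesday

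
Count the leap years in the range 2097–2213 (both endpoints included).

27

Multiples of 4 in [2097,2213]: 29.
Of those, multiples of 100: 2 (not leap unless ÷400).
Multiples of 400: 0.
Leap years = 29 − 2 + 0 = 27.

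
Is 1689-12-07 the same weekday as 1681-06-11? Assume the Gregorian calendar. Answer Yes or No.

From Jun 11, 1681 to Dec 7, 1689 is 3101 days.
3101 mod 7 = 0, so they are the same weekday.
(Jun 11, 1681 is a Wednesday; Dec 7, 1689 is a Wednesday.)

Yes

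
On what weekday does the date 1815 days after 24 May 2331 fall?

May 24, 2331 is a Sunday.
1815 mod 7 = 2, so 1815 days after a Sunday is Sunday + 2 = Tuesday.

Tuesday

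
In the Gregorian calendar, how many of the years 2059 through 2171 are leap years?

27

Multiples of 4 in [2059,2171]: 28.
Of those, multiples of 100: 1 (not leap unless ÷400).
Multiples of 400: 0.
Leap years = 28 − 1 + 0 = 27.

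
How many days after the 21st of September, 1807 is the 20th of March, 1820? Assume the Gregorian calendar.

4564

Sep 21, 1807 → Sep 21, 1808: 366 days (Feb 29, 1808 is in that span).
Sep 21, 1808 → Sep 21, 1809: 365 days.
Sep 21, 1809 → Sep 21, 1810: 365 days.
Sep 21, 1810 → Sep 21, 1811: 365 days.
Sep 21, 1811 → Sep 21, 1812: 366 days (Feb 29, 1812 is in that span).
Sep 21, 1812 → Sep 21, 1813: 365 days.
Sep 21, 1813 → Sep 21, 1814: 365 days.
Sep 21, 1814 → Sep 21, 1815: 365 days.
Sep 21, 1815 → Sep 21, 1816: 366 days (Feb 29, 1816 is in that span).
Sep 21, 1816 → Sep 21, 1817: 365 days.
Sep 21, 1817 → Sep 21, 1818: 365 days.
Sep 21, 1818 → Sep 21, 1819: 365 days.
Sep 21, 1819 → Oct 21, 1819: 30 days (September has 30).
Oct 21, 1819 → Nov 21, 1819: 31 days (October has 31).
Nov 21, 1819 → Dec 21, 1819: 30 days (November has 30).
Dec 21, 1819 → Jan 21, 1820: 31 days (December has 31).
Jan 21, 1820 → Feb 21, 1820: 31 days (January has 31).
Feb 21, 1820 → Mar 20, 1820: 28 days.
Total: 4564 days.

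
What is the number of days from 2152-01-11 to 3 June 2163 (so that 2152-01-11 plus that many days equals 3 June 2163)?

Jan 11, 2152 → Jan 11, 2153: 366 days (Feb 29, 2152 is in that span).
Jan 11, 2153 → Jan 11, 2154: 365 days.
Jan 11, 2154 → Jan 11, 2155: 365 days.
Jan 11, 2155 → Jan 11, 2156: 365 days.
Jan 11, 2156 → Jan 11, 2157: 366 days (Feb 29, 2156 is in that span).
Jan 11, 2157 → Jan 11, 2158: 365 days.
Jan 11, 2158 → Jan 11, 2159: 365 days.
Jan 11, 2159 → Jan 11, 2160: 365 days.
Jan 11, 2160 → Jan 11, 2161: 366 days (Feb 29, 2160 is in that span).
Jan 11, 2161 → Jan 11, 2162: 365 days.
Jan 11, 2162 → Jan 11, 2163: 365 days.
Jan 11, 2163 → Feb 11, 2163: 31 days (January has 31).
Feb 11, 2163 → Mar 11, 2163: 28 days (February has 28).
Mar 11, 2163 → Apr 11, 2163: 31 days (March has 31).
Apr 11, 2163 → May 11, 2163: 30 days (April has 30).
May 11, 2163 → Jun 3, 2163: 23 days.
Total: 4161 days.

4161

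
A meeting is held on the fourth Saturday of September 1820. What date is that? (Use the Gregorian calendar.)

September 23, 1820

September 1, 1820 is a Friday.
The first Saturday is therefore September 2 (1 days later).
The fourth Saturday is 2 + 3×7 = September 23.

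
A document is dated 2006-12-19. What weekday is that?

January 1, 2006 is a Sunday.
Jan 1, 2006 → Feb 1, 2006: 31 days (January has 31).
Feb 1, 2006 → Mar 1, 2006: 28 days (February has 28).
Mar 1, 2006 → Apr 1, 2006: 31 days (March has 31).
Apr 1, 2006 → May 1, 2006: 30 days (April has 30).
May 1, 2006 → Jun 1, 2006: 31 days (May has 31).
Jun 1, 2006 → Jul 1, 2006: 30 days (June has 30).
Jul 1, 2006 → Aug 1, 2006: 31 days (July has 31).
Aug 1, 2006 → Sep 1, 2006: 31 days (August has 31).
Sep 1, 2006 → Oct 1, 2006: 30 days (September has 30).
Oct 1, 2006 → Nov 1, 2006: 31 days (October has 31).
Nov 1, 2006 → Dec 1, 2006: 30 days (November has 30).
Dec 1, 2006 → Dec 19, 2006: 18 days.
Total: 352 days.
352 mod 7 = 2, so Sunday + 2 = Tuesday.

Tuesday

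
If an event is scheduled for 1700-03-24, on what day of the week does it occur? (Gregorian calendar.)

Doomsday rule: the anchor day for the 1700s is Sunday. For year 00: 0÷12 = 0 r 0, and 0÷4 = 0, so 0+0+0 = 0.
Sunday + 0 ≡ Sunday — that's 1700's doomsday.
In March the doomsday date is Mar 14.
Mar 24 is 10 days after Mar 14; 10 mod 7 = 3, so Sunday + 3 = Wednesday.

Wednesday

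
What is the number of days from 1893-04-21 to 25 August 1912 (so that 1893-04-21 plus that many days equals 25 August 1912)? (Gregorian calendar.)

Apr 21, 1893 → Apr 21, 1894: 365 days.
Apr 21, 1894 → Apr 21, 1895: 365 days.
Apr 21, 1895 → Apr 21, 1896: 366 days (Feb 29, 1896 is in that span).
Apr 21, 1896 → Apr 21, 1897: 365 days.
Apr 21, 1897 → Apr 21, 1898: 365 days.
Apr 21, 1898 → Apr 21, 1899: 365 days.
Apr 21, 1899 → Apr 21, 1900: 365 days.
Apr 21, 1900 → Apr 21, 1901: 365 days.
Apr 21, 1901 → Apr 21, 1902: 365 days.
Apr 21, 1902 → Apr 21, 1903: 365 days.
Apr 21, 1903 → Apr 21, 1904: 366 days (Feb 29, 1904 is in that span).
Apr 21, 1904 → Apr 21, 1905: 365 days.
Apr 21, 1905 → Apr 21, 1906: 365 days.
Apr 21, 1906 → Apr 21, 1907: 365 days.
Apr 21, 1907 → Apr 21, 1908: 366 days (Feb 29, 1908 is in that span).
Apr 21, 1908 → Apr 21, 1909: 365 days.
Apr 21, 1909 → Apr 21, 1910: 365 days.
Apr 21, 1910 → Apr 21, 1911: 365 days.
Apr 21, 1911 → Apr 21, 1912: 366 days (Feb 29, 1912 is in that span).
Apr 21, 1912 → May 21, 1912: 30 days (April has 30).
May 21, 1912 → Jun 21, 1912: 31 days (May has 31).
Jun 21, 1912 → Jul 21, 1912: 30 days (June has 30).
Jul 21, 1912 → Aug 21, 1912: 31 days (July has 31).
Aug 21, 1912 → Aug 25, 1912: 4 days.
Total: 7065 days.

7065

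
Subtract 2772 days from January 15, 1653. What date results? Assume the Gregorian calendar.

−366 (one year; includes Feb 29, 1652) → Jan 15, 1652 (2406 left).
−365 (one year) → Jan 15, 1651 (2041 left).
−365 (one year) → Jan 15, 1650 (1676 left).
−365 (one year) → Jan 15, 1649 (1311 left).
−366 (one year; includes Feb 29, 1648) → Jan 15, 1648 (945 left).
−365 (one year) → Jan 15, 1647 (580 left).
−365 (one year) → Jan 15, 1646 (215 left).
−15 → Dec 31, 1645 (end of Dec, 31 days; 200 left).
−31 → Nov 30, 1645 (end of Nov, 30 days; 169 left).
−30 → Oct 31, 1645 (end of Oct, 31 days; 139 left).
−31 → Sep 30, 1645 (end of Sep, 30 days; 108 left).
−30 → Aug 31, 1645 (end of Aug, 31 days; 78 left).
−31 → Jul 31, 1645 (end of Jul, 31 days; 47 left).
−31 → Jun 30, 1645 (end of Jun, 30 days; 16 left).
−16 → Jun 14, 1645.

June 14, 1645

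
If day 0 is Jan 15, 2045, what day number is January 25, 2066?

7680

Jan 15, 2045 → Jan 15, 2046: 365 days.
Jan 15, 2046 → Jan 15, 2047: 365 days.
Jan 15, 2047 → Jan 15, 2048: 365 days.
Jan 15, 2048 → Jan 15, 2049: 366 days (Feb 29, 2048 is in that span).
Jan 15, 2049 → Jan 15, 2050: 365 days.
Jan 15, 2050 → Jan 15, 2051: 365 days.
Jan 15, 2051 → Jan 15, 2052: 365 days.
Jan 15, 2052 → Jan 15, 2053: 366 days (Feb 29, 2052 is in that span).
Jan 15, 2053 → Jan 15, 2054: 365 days.
Jan 15, 2054 → Jan 15, 2055: 365 days.
Jan 15, 2055 → Jan 15, 2056: 365 days.
Jan 15, 2056 → Jan 15, 2057: 366 days (Feb 29, 2056 is in that span).
Jan 15, 2057 → Jan 15, 2058: 365 days.
Jan 15, 2058 → Jan 15, 2059: 365 days.
Jan 15, 2059 → Jan 15, 2060: 365 days.
Jan 15, 2060 → Jan 15, 2061: 366 days (Feb 29, 2060 is in that span).
Jan 15, 2061 → Jan 15, 2062: 365 days.
Jan 15, 2062 → Jan 15, 2063: 365 days.
Jan 15, 2063 → Jan 15, 2064: 365 days.
Jan 15, 2064 → Jan 15, 2065: 366 days (Feb 29, 2064 is in that span).
Jan 15, 2065 → Feb 15, 2065: 31 days (January has 31).
Feb 15, 2065 → Mar 15, 2065: 28 days (February has 28).
Mar 15, 2065 → Apr 15, 2065: 31 days (March has 31).
Apr 15, 2065 → May 15, 2065: 30 days (April has 30).
May 15, 2065 → Jun 15, 2065: 31 days (May has 31).
Jun 15, 2065 → Jul 15, 2065: 30 days (June has 30).
Jul 15, 2065 → Aug 15, 2065: 31 days (July has 31).
Aug 15, 2065 → Sep 15, 2065: 31 days (August has 31).
Sep 15, 2065 → Oct 15, 2065: 30 days (September has 30).
Oct 15, 2065 → Nov 15, 2065: 31 days (October has 31).
Nov 15, 2065 → Dec 15, 2065: 30 days (November has 30).
Dec 15, 2065 → Jan 15, 2066: 31 days (December has 31).
Jan 15, 2066 → Jan 25, 2066: 10 days.
Total: 7680 days.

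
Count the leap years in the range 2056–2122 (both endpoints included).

Multiples of 4 in [2056,2122]: 17.
Of those, multiples of 100: 1 (not leap unless ÷400).
Multiples of 400: 0.
Leap years = 17 − 1 + 0 = 16.

16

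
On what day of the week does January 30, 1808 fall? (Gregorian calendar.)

Doomsday rule: the anchor day for the 1800s is Friday. For year 08: 8÷12 = 0 r 8, and 8÷4 = 2, so 0+8+2 = 10.
Friday + 10 ≡ Monday — that's 1808's doomsday.
In January the doomsday date is Jan 4 (1808 is a leap year (divisible by 4)).
Jan 30 is 26 days after Jan 4; 26 mod 7 = 5, so Monday + 5 = Saturday.

Saturday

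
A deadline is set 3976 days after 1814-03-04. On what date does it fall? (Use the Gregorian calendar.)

January 21, 1825

+365 (one year) → Mar 4, 1815 (3611 left).
+366 (one year; includes Feb 29, 1816) → Mar 4, 1816 (3245 left).
+365 (one year) → Mar 4, 1817 (2880 left).
+365 (one year) → Mar 4, 1818 (2515 left).
+365 (one year) → Mar 4, 1819 (2150 left).
+366 (one year; includes Feb 29, 1820) → Mar 4, 1820 (1784 left).
+365 (one year) → Mar 4, 1821 (1419 left).
+365 (one year) → Mar 4, 1822 (1054 left).
+365 (one year) → Mar 4, 1823 (689 left).
+366 (one year; includes Feb 29, 1824) → Mar 4, 1824 (323 left).
Mar has 31 days: +28 → Apr 1, 1824 (295 left).
Apr has 30 days: +30 → May 1, 1824 (265 left).
May has 31 days: +31 → Jun 1, 1824 (234 left).
Jun has 30 days: +30 → Jul 1, 1824 (204 left).
Jul has 31 days: +31 → Aug 1, 1824 (173 left).
Aug has 31 days: +31 → Sep 1, 1824 (142 left).
Sep has 30 days: +30 → Oct 1, 1824 (112 left).
Oct has 31 days: +31 → Nov 1, 1824 (81 left).
Nov has 30 days: +30 → Dec 1, 1824 (51 left).
Dec has 31 days: +31 → Jan 1, 1825 (20 left).
+20 → Jan 21, 1825.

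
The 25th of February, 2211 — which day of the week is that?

Monday

Doomsday rule: the anchor day for the 2200s is Friday. For year 11: 11÷12 = 0 r 11, and 11÷4 = 2, so 0+11+2 = 13.
Friday + 13 ≡ Thursday — that's 2211's doomsday.
In February the doomsday date is Feb 28 (2211 is not a leap year).
Feb 25 is 3 days before Feb 28; 3 mod 7 = 3, so Thursday − 3 = Monday.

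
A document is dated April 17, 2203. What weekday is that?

Doomsday rule: the anchor day for the 2200s is Friday. For year 03: 3÷12 = 0 r 3, and 3÷4 = 0, so 0+3+0 = 3.
Friday + 3 ≡ Monday — that's 2203's doomsday.
In April the doomsday date is Apr 4.
Apr 17 is 13 days after Apr 4; 13 mod 7 = 6, so Monday + 6 = Sunday.

Sunday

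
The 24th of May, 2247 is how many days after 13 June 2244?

Jun 13, 2244 → Jun 13, 2245: 365 days.
Jun 13, 2245 → Jun 13, 2246: 365 days.
Jun 13, 2246 → Jul 13, 2246: 30 days (June has 30).
Jul 13, 2246 → Aug 13, 2246: 31 days (July has 31).
Aug 13, 2246 → Sep 13, 2246: 31 days (August has 31).
Sep 13, 2246 → Oct 13, 2246: 30 days (September has 30).
Oct 13, 2246 → Nov 13, 2246: 31 days (October has 31).
Nov 13, 2246 → Dec 13, 2246: 30 days (November has 30).
Dec 13, 2246 → Jan 13, 2247: 31 days (December has 31).
Jan 13, 2247 → Feb 13, 2247: 31 days (January has 31).
Feb 13, 2247 → Mar 13, 2247: 28 days (February has 28).
Mar 13, 2247 → Apr 13, 2247: 31 days (March has 31).
Apr 13, 2247 → May 13, 2247: 30 days (April has 30).
May 13, 2247 → May 24, 2247: 11 days.
Total: 1075 days.

1075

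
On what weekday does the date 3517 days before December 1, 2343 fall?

Sunday

First find the weekday of Dec 1, 2343. Doomsday rule: the anchor day for the 2300s is Wednesday. For year 43: 43÷12 = 3 r 7, and 7÷4 = 1, so 3+7+1 = 11.
Wednesday + 11 ≡ Sunday — that's 2343's doomsday.
In December the doomsday date is Dec 12.
Dec 1 is 11 days before Dec 12; 11 mod 7 = 4, so Sunday − 4 = Wednesday.
3517 mod 7 = 3, so 3517 days before a Wednesday is Wednesday − 3 = Sunday.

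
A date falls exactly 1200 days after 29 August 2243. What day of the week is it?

Friday

First find the weekday of Aug 29, 2243. Doomsday rule: the anchor day for the 2200s is Friday. For year 43: 43÷12 = 3 r 7, and 7÷4 = 1, so 3+7+1 = 11.
Friday + 11 ≡ Tuesday — that's 2243's doomsday.
In August the doomsday date is Aug 8.
Aug 29 is 21 days after Aug 8; 21 mod 7 = 0, so Tuesday + 0 = Tuesday.
1200 mod 7 = 3, so 1200 days after a Tuesday is Tuesday + 3 = Friday.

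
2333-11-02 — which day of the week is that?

Thursday

Doomsday rule: the anchor day for the 2300s is Wednesday. For year 33: 33÷12 = 2 r 9, and 9÷4 = 2, so 2+9+2 = 13.
Wednesday + 13 ≡ Tuesday — that's 2333's doomsday.
In November the doomsday date is Nov 7.
Nov 2 is 5 days before Nov 7; 5 mod 7 = 5, so Tuesday − 5 = Thursday.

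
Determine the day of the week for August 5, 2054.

Wednesday

Doomsday rule: the anchor day for the 2000s is Tuesday. For year 54: 54÷12 = 4 r 6, and 6÷4 = 1, so 4+6+1 = 11.
Tuesday + 11 ≡ Saturday — that's 2054's doomsday.
In August the doomsday date is Aug 8.
Aug 5 is 3 days before Aug 8; 3 mod 7 = 3, so Saturday − 3 = Wednesday.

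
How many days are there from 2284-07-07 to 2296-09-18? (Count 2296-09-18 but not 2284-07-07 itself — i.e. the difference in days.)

Jul 7, 2284 → Jul 7, 2285: 365 days.
Jul 7, 2285 → Jul 7, 2286: 365 days.
Jul 7, 2286 → Jul 7, 2287: 365 days.
Jul 7, 2287 → Jul 7, 2288: 366 days (Feb 29, 2288 is in that span).
Jul 7, 2288 → Jul 7, 2289: 365 days.
Jul 7, 2289 → Jul 7, 2290: 365 days.
Jul 7, 2290 → Jul 7, 2291: 365 days.
Jul 7, 2291 → Jul 7, 2292: 366 days (Feb 29, 2292 is in that span).
Jul 7, 2292 → Jul 7, 2293: 365 days.
Jul 7, 2293 → Jul 7, 2294: 365 days.
Jul 7, 2294 → Jul 7, 2295: 365 days.
Jul 7, 2295 → Jul 7, 2296: 366 days (Feb 29, 2296 is in that span).
Jul 7, 2296 → Aug 7, 2296: 31 days (July has 31).
Aug 7, 2296 → Sep 7, 2296: 31 days (August has 31).
Sep 7, 2296 → Sep 18, 2296: 11 days.
Total: 4456 days.

4456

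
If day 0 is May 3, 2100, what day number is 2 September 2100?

122

May 3, 2100 → Jun 3, 2100: 31 days (May has 31).
Jun 3, 2100 → Jul 3, 2100: 30 days (June has 30).
Jul 3, 2100 → Aug 3, 2100: 31 days (July has 31).
Aug 3, 2100 → Sep 2, 2100: 30 days.
Total: 122 days.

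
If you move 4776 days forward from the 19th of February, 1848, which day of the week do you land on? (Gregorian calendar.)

Monday

Feb 19, 1848 is a Saturday.
4776 mod 7 = 2, so 4776 days after a Saturday is Saturday + 2 = Monday.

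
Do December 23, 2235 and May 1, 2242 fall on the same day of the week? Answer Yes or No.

No

From Dec 23, 2235 to May 1, 2242 is 2321 days.
2321 mod 7 = 4, so they are different weekdays.
(Dec 23, 2235 is a Wednesday; May 1, 2242 is a Sunday.)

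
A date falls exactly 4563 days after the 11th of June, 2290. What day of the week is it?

Tuesday

Jun 11, 2290 is a Wednesday.
4563 mod 7 = 6, so 4563 days after a Wednesday is Wednesday + 6 = Tuesday.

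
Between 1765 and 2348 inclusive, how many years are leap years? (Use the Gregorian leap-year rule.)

Multiples of 4 in [1765,2348]: 146.
Of those, multiples of 100: 6 (not leap unless ÷400).
Multiples of 400: 1.
Leap years = 146 − 6 + 1 = 141.

141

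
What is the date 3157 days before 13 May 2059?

September 20, 2050

−365 (one year) → May 13, 2058 (2792 left).
−365 (one year) → May 13, 2057 (2427 left).
−365 (one year) → May 13, 2056 (2062 left).
−366 (one year; includes Feb 29, 2056) → May 13, 2055 (1696 left).
−365 (one year) → May 13, 2054 (1331 left).
−365 (one year) → May 13, 2053 (966 left).
−365 (one year) → May 13, 2052 (601 left).
−366 (one year; includes Feb 29, 2052) → May 13, 2051 (235 left).
−13 → Apr 30, 2051 (end of Apr, 30 days; 222 left).
−30 → Mar 31, 2051 (end of Mar, 31 days; 192 left).
−31 → Feb 28, 2051 (end of Feb, 28 days; 161 left).
−28 → Jan 31, 2051 (end of Jan, 31 days; 133 left).
−31 → Dec 31, 2050 (end of Dec, 31 days; 102 left).
−31 → Nov 30, 2050 (end of Nov, 30 days; 71 left).
−30 → Oct 31, 2050 (end of Oct, 31 days; 41 left).
−31 → Sep 30, 2050 (end of Sep, 30 days; 10 left).
−10 → Sep 20, 2050.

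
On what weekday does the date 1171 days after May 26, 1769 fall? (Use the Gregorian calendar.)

First find the weekday of May 26, 1769. Doomsday rule: the anchor day for the 1700s is Sunday. For year 69: 69÷12 = 5 r 9, and 9÷4 = 2, so 5+9+2 = 16.
Sunday + 16 ≡ Tuesday — that's 1769's doomsday.
In May the doomsday date is May 9.
May 26 is 17 days after May 9; 17 mod 7 = 3, so Tuesday + 3 = Friday.
1171 mod 7 = 2, so 1171 days after a Friday is Friday + 2 = Sunday.

Sunday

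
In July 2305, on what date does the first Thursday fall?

July 6, 2305

July 1, 2305 is a Saturday.
The first Thursday is therefore July 6 (5 days later).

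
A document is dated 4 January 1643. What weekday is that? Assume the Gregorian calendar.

Sunday

Doomsday rule: the anchor day for the 1600s is Tuesday. For year 43: 43÷12 = 3 r 7, and 7÷4 = 1, so 3+7+1 = 11.
Tuesday + 11 ≡ Saturday — that's 1643's doomsday.
In January the doomsday date is Jan 3 (1643 is not a leap year).
Jan 4 is 1 day after Jan 3; 1 mod 7 = 1, so Saturday + 1 = Sunday.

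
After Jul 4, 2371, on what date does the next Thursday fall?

July 8, 2371

Jul 4, 2371 is a Sunday.
From Sunday to the next Thursday is 4 days.
Jul 4, 2371 + 4 = Jul 8, 2371.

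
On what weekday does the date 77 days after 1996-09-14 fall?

Sep 14, 1996 is a Saturday.
77 mod 7 = 0, so 77 days after a Saturday is Saturday + 0 = Saturday.

Saturday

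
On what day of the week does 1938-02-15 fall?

Tuesday

Doomsday rule: the anchor day for the 1900s is Wednesday. For year 38: 38÷12 = 3 r 2, and 2÷4 = 0, so 3+2+0 = 5.
Wednesday + 5 ≡ Monday — that's 1938's doomsday.
In February the doomsday date is Feb 28 (1938 is not a leap year).
Feb 15 is 13 days before Feb 28; 13 mod 7 = 6, so Monday − 6 = Tuesday.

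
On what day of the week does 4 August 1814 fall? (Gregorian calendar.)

Thursday

Doomsday rule: the anchor day for the 1800s is Friday. For year 14: 14÷12 = 1 r 2, and 2÷4 = 0, so 1+2+0 = 3.
Friday + 3 ≡ Monday — that's 1814's doomsday.
In August the doomsday date is Aug 8.
Aug 4 is 4 days before Aug 8; 4 mod 7 = 4, so Monday − 4 = Thursday.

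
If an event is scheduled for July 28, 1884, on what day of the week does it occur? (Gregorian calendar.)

Monday

January 1, 1884 is a Tuesday.
Jan 1, 1884 → Feb 1, 1884: 31 days (January has 31).
Feb 1, 1884 → Mar 1, 1884: 29 days (February has 29).
Mar 1, 1884 → Apr 1, 1884: 31 days (March has 31).
Apr 1, 1884 → May 1, 1884: 30 days (April has 30).
May 1, 1884 → Jun 1, 1884: 31 days (May has 31).
Jun 1, 1884 → Jul 1, 1884: 30 days (June has 30).
Jul 1, 1884 → Jul 28, 1884: 27 days.
Total: 209 days.
209 mod 7 = 6, so Tuesday + 6 = Monday.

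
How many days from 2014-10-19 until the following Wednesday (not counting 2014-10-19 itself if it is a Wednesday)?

3

Oct 19, 2014 is a Sunday.
From Sunday to the next Wednesday is 3 days.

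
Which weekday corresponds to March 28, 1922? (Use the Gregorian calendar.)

Tuesday

January 1, 1922 is a Sunday.
Jan 1, 1922 → Feb 1, 1922: 31 days (January has 31).
Feb 1, 1922 → Mar 1, 1922: 28 days (February has 28).
Mar 1, 1922 → Mar 28, 1922: 27 days.
Total: 86 days.
86 mod 7 = 2, so Sunday + 2 = Tuesday.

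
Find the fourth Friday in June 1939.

June 23, 1939

June 1, 1939 is a Thursday.
The first Friday is therefore June 2 (1 days later).
The fourth Friday is 2 + 3×7 = June 23.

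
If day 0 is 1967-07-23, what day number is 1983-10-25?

Jul 23, 1967 → Jul 23, 1968: 366 days (Feb 29, 1968 is in that span).
Jul 23, 1968 → Jul 23, 1969: 365 days.
Jul 23, 1969 → Jul 23, 1970: 365 days.
Jul 23, 1970 → Jul 23, 1971: 365 days.
Jul 23, 1971 → Jul 23, 1972: 366 days (Feb 29, 1972 is in that span).
Jul 23, 1972 → Jul 23, 1973: 365 days.
Jul 23, 1973 → Jul 23, 1974: 365 days.
Jul 23, 1974 → Jul 23, 1975: 365 days.
Jul 23, 1975 → Jul 23, 1976: 366 days (Feb 29, 1976 is in that span).
Jul 23, 1976 → Jul 23, 1977: 365 days.
Jul 23, 1977 → Jul 23, 1978: 365 days.
Jul 23, 1978 → Jul 23, 1979: 365 days.
Jul 23, 1979 → Jul 23, 1980: 366 days (Feb 29, 1980 is in that span).
Jul 23, 1980 → Jul 23, 1981: 365 days.
Jul 23, 1981 → Jul 23, 1982: 365 days.
Jul 23, 1982 → Jul 23, 1983: 365 days.
Jul 23, 1983 → Aug 23, 1983: 31 days (July has 31).
Aug 23, 1983 → Sep 23, 1983: 31 days (August has 31).
Sep 23, 1983 → Oct 23, 1983: 30 days (September has 30).
Oct 23, 1983 → Oct 25, 1983: 2 days.
Total: 5938 days.

5938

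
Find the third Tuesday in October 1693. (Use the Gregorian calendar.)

October 1, 1693 is a Thursday.
The first Tuesday is therefore October 6 (5 days later).
The third Tuesday is 6 + 2×7 = October 20.

October 20, 1693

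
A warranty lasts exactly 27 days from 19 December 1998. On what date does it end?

Dec has 31 days: +13 → Jan 1, 1999 (14 left).
+14 → Jan 15, 1999.

January 15, 1999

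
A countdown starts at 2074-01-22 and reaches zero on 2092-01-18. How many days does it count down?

Jan 22, 2074 → Jan 22, 2075: 365 days.
Jan 22, 2075 → Jan 22, 2076: 365 days.
Jan 22, 2076 → Jan 22, 2077: 366 days (Feb 29, 2076 is in that span).
Jan 22, 2077 → Jan 22, 2078: 365 days.
Jan 22, 2078 → Jan 22, 2079: 365 days.
Jan 22, 2079 → Jan 22, 2080: 365 days.
Jan 22, 2080 → Jan 22, 2081: 366 days (Feb 29, 2080 is in that span).
Jan 22, 2081 → Jan 22, 2082: 365 days.
Jan 22, 2082 → Jan 22, 2083: 365 days.
Jan 22, 2083 → Jan 22, 2084: 365 days.
Jan 22, 2084 → Jan 22, 2085: 366 days (Feb 29, 2084 is in that span).
Jan 22, 2085 → Jan 22, 2086: 365 days.
Jan 22, 2086 → Jan 22, 2087: 365 days.
Jan 22, 2087 → Jan 22, 2088: 365 days.
Jan 22, 2088 → Jan 22, 2089: 366 days (Feb 29, 2088 is in that span).
Jan 22, 2089 → Jan 22, 2090: 365 days.
Jan 22, 2090 → Jan 22, 2091: 365 days.
Jan 22, 2091 → Feb 22, 2091: 31 days (January has 31).
Feb 22, 2091 → Mar 22, 2091: 28 days (February has 28).
Mar 22, 2091 → Apr 22, 2091: 31 days (March has 31).
Apr 22, 2091 → May 22, 2091: 30 days (April has 30).
May 22, 2091 → Jun 22, 2091: 31 days (May has 31).
Jun 22, 2091 → Jul 22, 2091: 30 days (June has 30).
Jul 22, 2091 → Aug 22, 2091: 31 days (July has 31).
Aug 22, 2091 → Sep 22, 2091: 31 days (August has 31).
Sep 22, 2091 → Oct 22, 2091: 30 days (September has 30).
Oct 22, 2091 → Nov 22, 2091: 31 days (October has 31).
Nov 22, 2091 → Dec 22, 2091: 30 days (November has 30).
Dec 22, 2091 → Jan 18, 2092: 27 days.
Total: 6570 days.

6570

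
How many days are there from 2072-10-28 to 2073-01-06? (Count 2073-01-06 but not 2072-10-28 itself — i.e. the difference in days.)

70

Oct 28, 2072 → Nov 28, 2072: 31 days (October has 31).
Nov 28, 2072 → Dec 28, 2072: 30 days (November has 30).
Dec 28, 2072 → Jan 6, 2073: 9 days.
Total: 70 days.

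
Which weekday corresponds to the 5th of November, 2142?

Monday

Doomsday rule: the anchor day for the 2100s is Sunday. For year 42: 42÷12 = 3 r 6, and 6÷4 = 1, so 3+6+1 = 10.
Sunday + 10 ≡ Wednesday — that's 2142's doomsday.
In November the doomsday date is Nov 7.
Nov 5 is 2 days before Nov 7; 2 mod 7 = 2, so Wednesday − 2 = Monday.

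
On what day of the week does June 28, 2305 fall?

Wednesday

Doomsday rule: the anchor day for the 2300s is Wednesday. For year 05: 5÷12 = 0 r 5, and 5÷4 = 1, so 0+5+1 = 6.
Wednesday + 6 ≡ Tuesday — that's 2305's doomsday.
In June the doomsday date is Jun 6.
Jun 28 is 22 days after Jun 6; 22 mod 7 = 1, so Tuesday + 1 = Wednesday.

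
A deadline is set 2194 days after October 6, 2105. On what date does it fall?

+365 (one year) → Oct 6, 2106 (1829 left).
+365 (one year) → Oct 6, 2107 (1464 left).
+366 (one year; includes Feb 29, 2108) → Oct 6, 2108 (1098 left).
+365 (one year) → Oct 6, 2109 (733 left).
+365 (one year) → Oct 6, 2110 (368 left).
Oct has 31 days: +26 → Nov 1, 2110 (342 left).
Nov has 30 days: +30 → Dec 1, 2110 (312 left).
Dec has 31 days: +31 → Jan 1, 2111 (281 left).
Jan has 31 days: +31 → Feb 1, 2111 (250 left).
Feb has 28 days: +28 → Mar 1, 2111 (222 left).
Mar has 31 days: +31 → Apr 1, 2111 (191 left).
Apr has 30 days: +30 → May 1, 2111 (161 left).
May has 31 days: +31 → Jun 1, 2111 (130 left).
Jun has 30 days: +30 → Jul 1, 2111 (100 left).
Jul has 31 days: +31 → Aug 1, 2111 (69 left).
Aug has 31 days: +31 → Sep 1, 2111 (38 left).
Sep has 30 days: +30 → Oct 1, 2111 (8 left).
+8 → Oct 9, 2111.

October 9, 2111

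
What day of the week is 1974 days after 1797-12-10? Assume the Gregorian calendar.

Sunday

First find the weekday of Dec 10, 1797. Doomsday rule: the anchor day for the 1700s is Sunday. For year 97: 97÷12 = 8 r 1, and 1÷4 = 0, so 8+1+0 = 9.
Sunday + 9 ≡ Tuesday — that's 1797's doomsday.
In December the doomsday date is Dec 12.
Dec 10 is 2 days before Dec 12; 2 mod 7 = 2, so Tuesday − 2 = Sunday.
1974 mod 7 = 0, so 1974 days after a Sunday is Sunday + 0 = Sunday.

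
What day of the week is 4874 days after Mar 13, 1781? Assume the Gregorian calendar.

Thursday

First find the weekday of Mar 13, 1781. Doomsday rule: the anchor day for the 1700s is Sunday. For year 81: 81÷12 = 6 r 9, and 9÷4 = 2, so 6+9+2 = 17.
Sunday + 17 ≡ Wednesday — that's 1781's doomsday.
In March the doomsday date is Mar 14.
Mar 13 is 1 day before Mar 14; 1 mod 7 = 1, so Wednesday − 1 = Tuesday.
4874 mod 7 = 2, so 4874 days after a Tuesday is Tuesday + 2 = Thursday.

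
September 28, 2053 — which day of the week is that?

Doomsday rule: the anchor day for the 2000s is Tuesday. For year 53: 53÷12 = 4 r 5, and 5÷4 = 1, so 4+5+1 = 10.
Tuesday + 10 ≡ Friday — that's 2053's doomsday.
In September the doomsday date is Sep 5.
Sep 28 is 23 days after Sep 5; 23 mod 7 = 2, so Friday + 2 = Sunday.

Sunday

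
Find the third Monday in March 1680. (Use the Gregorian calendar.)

March 1, 1680 is a Friday.
The first Monday is therefore March 4 (3 days later).
The third Monday is 4 + 2×7 = March 18.

March 18, 1680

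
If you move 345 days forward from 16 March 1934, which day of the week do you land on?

Mar 16, 1934 is a Friday.
345 mod 7 = 2, so 345 days after a Friday is Friday + 2 = Sunday.

Sunday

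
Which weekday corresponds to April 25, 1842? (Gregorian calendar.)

Monday

Doomsday rule: the anchor day for the 1800s is Friday. For year 42: 42÷12 = 3 r 6, and 6÷4 = 1, so 3+6+1 = 10.
Friday + 10 ≡ Monday — that's 1842's doomsday.
In April the doomsday date is Apr 4.
Apr 25 is 21 days after Apr 4; 21 mod 7 = 0, so Monday + 0 = Monday.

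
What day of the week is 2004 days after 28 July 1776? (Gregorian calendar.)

Jul 28, 1776 is a Sunday.
2004 mod 7 = 2, so 2004 days after a Sunday is Sunday + 2 = Tuesday.

Tuesday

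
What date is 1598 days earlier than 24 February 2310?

−365 (one year) → Feb 24, 2309 (1233 left).
−366 (one year; includes Feb 29, 2308) → Feb 24, 2308 (867 left).
−365 (one year) → Feb 24, 2307 (502 left).
−365 (one year) → Feb 24, 2306 (137 left).
−24 → Jan 31, 2306 (end of Jan, 31 days; 113 left).
−31 → Dec 31, 2305 (end of Dec, 31 days; 82 left).
−31 → Nov 30, 2305 (end of Nov, 30 days; 51 left).
−30 → Oct 31, 2305 (end of Oct, 31 days; 21 left).
−21 → Oct 10, 2305.

October 10, 2305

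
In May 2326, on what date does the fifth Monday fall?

May 1, 2326 is a Saturday.
The first Monday is therefore May 3 (2 days later).
The fifth Monday is 3 + 4×7 = May 31.

May 31, 2326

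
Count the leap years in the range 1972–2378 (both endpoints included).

Multiples of 4 in [1972,2378]: 102.
Of those, multiples of 100: 4 (not leap unless ÷400).
Multiples of 400: 1.
Leap years = 102 − 4 + 1 = 99.

99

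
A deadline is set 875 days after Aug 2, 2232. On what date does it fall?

+365 (one year) → Aug 2, 2233 (510 left).
+365 (one year) → Aug 2, 2234 (145 left).
Aug has 31 days: +30 → Sep 1, 2234 (115 left).
Sep has 30 days: +30 → Oct 1, 2234 (85 left).
Oct has 31 days: +31 → Nov 1, 2234 (54 left).
Nov has 30 days: +30 → Dec 1, 2234 (24 left).
+24 → Dec 25, 2234.

December 25, 2234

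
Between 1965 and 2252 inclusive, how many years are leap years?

Multiples of 4 in [1965,2252]: 72.
Of those, multiples of 100: 3 (not leap unless ÷400).
Multiples of 400: 1.
Leap years = 72 − 3 + 1 = 70.

70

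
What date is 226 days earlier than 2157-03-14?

July 31, 2156

−14 → Feb 28, 2157 (end of Feb, 28 days; 212 left).
−28 → Jan 31, 2157 (end of Jan, 31 days; 184 left).
−31 → Dec 31, 2156 (end of Dec, 31 days; 153 left).
−31 → Nov 30, 2156 (end of Nov, 30 days; 122 left).
−30 → Oct 31, 2156 (end of Oct, 31 days; 92 left).
−31 → Sep 30, 2156 (end of Sep, 30 days; 61 left).
−30 → Aug 31, 2156 (end of Aug, 31 days; 31 left).
−31 → Jul 31, 2156 (end of Jul, 31 days; 0 left).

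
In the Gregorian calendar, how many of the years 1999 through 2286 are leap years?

70

Multiples of 4 in [1999,2286]: 72.
Of those, multiples of 100: 3 (not leap unless ÷400).
Multiples of 400: 1.
Leap years = 72 − 3 + 1 = 70.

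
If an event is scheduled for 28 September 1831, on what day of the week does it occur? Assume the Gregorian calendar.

Doomsday rule: the anchor day for the 1800s is Friday. For year 31: 31÷12 = 2 r 7, and 7÷4 = 1, so 2+7+1 = 10.
Friday + 10 ≡ Monday — that's 1831's doomsday.
In September the doomsday date is Sep 5.
Sep 28 is 23 days after Sep 5; 23 mod 7 = 2, so Monday + 2 = Wednesday.

Wednesday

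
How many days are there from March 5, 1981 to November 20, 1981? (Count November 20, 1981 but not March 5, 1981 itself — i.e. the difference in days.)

260

Mar 5, 1981 → Apr 5, 1981: 31 days (March has 31).
Apr 5, 1981 → May 5, 1981: 30 days (April has 30).
May 5, 1981 → Jun 5, 1981: 31 days (May has 31).
Jun 5, 1981 → Jul 5, 1981: 30 days (June has 30).
Jul 5, 1981 → Aug 5, 1981: 31 days (July has 31).
Aug 5, 1981 → Sep 5, 1981: 31 days (August has 31).
Sep 5, 1981 → Oct 5, 1981: 30 days (September has 30).
Oct 5, 1981 → Nov 5, 1981: 31 days (October has 31).
Nov 5, 1981 → Nov 20, 1981: 15 days.
Total: 260 days.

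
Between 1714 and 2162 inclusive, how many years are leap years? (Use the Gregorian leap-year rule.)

Multiples of 4 in [1714,2162]: 112.
Of those, multiples of 100: 4 (not leap unless ÷400).
Multiples of 400: 1.
Leap years = 112 − 4 + 1 = 109.

109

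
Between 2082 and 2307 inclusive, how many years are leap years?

53

Multiples of 4 in [2082,2307]: 56.
Of those, multiples of 100: 3 (not leap unless ÷400).
Multiples of 400: 0.
Leap years = 56 − 3 + 0 = 53.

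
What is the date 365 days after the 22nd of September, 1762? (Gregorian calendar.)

Sep has 30 days: +9 → Oct 1, 1762 (356 left).
Oct has 31 days: +31 → Nov 1, 1762 (325 left).
Nov has 30 days: +30 → Dec 1, 1762 (295 left).
Dec has 31 days: +31 → Jan 1, 1763 (264 left).
Jan has 31 days: +31 → Feb 1, 1763 (233 left).
Feb has 28 days: +28 → Mar 1, 1763 (205 left).
Mar has 31 days: +31 → Apr 1, 1763 (174 left).
Apr has 30 days: +30 → May 1, 1763 (144 left).
May has 31 days: +31 → Jun 1, 1763 (113 left).
Jun has 30 days: +30 → Jul 1, 1763 (83 left).
Jul has 31 days: +31 → Aug 1, 1763 (52 left).
Aug has 31 days: +31 → Sep 1, 1763 (21 left).
+21 → Sep 22, 1763.

September 22, 1763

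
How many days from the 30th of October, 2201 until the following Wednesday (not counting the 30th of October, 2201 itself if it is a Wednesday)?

Oct 30, 2201 is a Friday.
From Friday to the next Wednesday is 5 days.

5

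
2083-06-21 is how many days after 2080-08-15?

Aug 15, 2080 → Aug 15, 2081: 365 days.
Aug 15, 2081 → Aug 15, 2082: 365 days.
Aug 15, 2082 → Sep 15, 2082: 31 days (August has 31).
Sep 15, 2082 → Oct 15, 2082: 30 days (September has 30).
Oct 15, 2082 → Nov 15, 2082: 31 days (October has 31).
Nov 15, 2082 → Dec 15, 2082: 30 days (November has 30).
Dec 15, 2082 → Jan 15, 2083: 31 days (December has 31).
Jan 15, 2083 → Feb 15, 2083: 31 days (January has 31).
Feb 15, 2083 → Mar 15, 2083: 28 days (February has 28).
Mar 15, 2083 → Apr 15, 2083: 31 days (March has 31).
Apr 15, 2083 → May 15, 2083: 30 days (April has 30).
May 15, 2083 → Jun 15, 2083: 31 days (May has 31).
Jun 15, 2083 → Jun 21, 2083: 6 days.
Total: 1040 days.

1040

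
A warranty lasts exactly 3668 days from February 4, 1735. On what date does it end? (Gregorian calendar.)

+365 (one year) → Feb 4, 1736 (3303 left).
+366 (one year; includes Feb 29, 1736) → Feb 4, 1737 (2937 left).
+365 (one year) → Feb 4, 1738 (2572 left).
+365 (one year) → Feb 4, 1739 (2207 left).
+365 (one year) → Feb 4, 1740 (1842 left).
+366 (one year; includes Feb 29, 1740) → Feb 4, 1741 (1476 left).
+365 (one year) → Feb 4, 1742 (1111 left).
+365 (one year) → Feb 4, 1743 (746 left).
+365 (one year) → Feb 4, 1744 (381 left).
Feb has 29 days: +26 → Mar 1, 1744 (355 left).
Mar has 31 days: +31 → Apr 1, 1744 (324 left).
Apr has 30 days: +30 → May 1, 1744 (294 left).
May has 31 days: +31 → Jun 1, 1744 (263 left).
Jun has 30 days: +30 → Jul 1, 1744 (233 left).
Jul has 31 days: +31 → Aug 1, 1744 (202 left).
Aug has 31 days: +31 → Sep 1, 1744 (171 left).
Sep has 30 days: +30 → Oct 1, 1744 (141 left).
Oct has 31 days: +31 → Nov 1, 1744 (110 left).
Nov has 30 days: +30 → Dec 1, 1744 (80 left).
Dec has 31 days: +31 → Jan 1, 1745 (49 left).
Jan has 31 days: +31 → Feb 1, 1745 (18 left).
+18 → Feb 19, 1745.

February 19, 1745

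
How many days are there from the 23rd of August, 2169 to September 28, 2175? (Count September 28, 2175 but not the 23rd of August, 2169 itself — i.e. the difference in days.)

2227

Aug 23, 2169 → Aug 23, 2170: 365 days.
Aug 23, 2170 → Aug 23, 2171: 365 days.
Aug 23, 2171 → Aug 23, 2172: 366 days (Feb 29, 2172 is in that span).
Aug 23, 2172 → Aug 23, 2173: 365 days.
Aug 23, 2173 → Aug 23, 2174: 365 days.
Aug 23, 2174 → Aug 23, 2175: 365 days.
Aug 23, 2175 → Sep 23, 2175: 31 days (August has 31).
Sep 23, 2175 → Sep 28, 2175: 5 days.
Total: 2227 days.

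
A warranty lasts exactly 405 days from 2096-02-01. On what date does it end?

+366 (one year; includes Feb 29, 2096) → Feb 1, 2097 (39 left).
Feb has 28 days: +28 → Mar 1, 2097 (11 left).
+11 → Mar 12, 2097.

March 12, 2097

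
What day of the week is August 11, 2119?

Friday

January 1, 2119 is a Sunday.
Jan 1, 2119 → Feb 1, 2119: 31 days (January has 31).
Feb 1, 2119 → Mar 1, 2119: 28 days (February has 28).
Mar 1, 2119 → Apr 1, 2119: 31 days (March has 31).
Apr 1, 2119 → May 1, 2119: 30 days (April has 30).
May 1, 2119 → Jun 1, 2119: 31 days (May has 31).
Jun 1, 2119 → Jul 1, 2119: 30 days (June has 30).
Jul 1, 2119 → Aug 1, 2119: 31 days (July has 31).
Aug 1, 2119 → Aug 11, 2119: 10 days.
Total: 222 days.
222 mod 7 = 5, so Sunday + 5 = Friday.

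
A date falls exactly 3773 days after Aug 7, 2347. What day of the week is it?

First find the weekday of Aug 7, 2347. Doomsday rule: the anchor day for the 2300s is Wednesday. For year 47: 47÷12 = 3 r 11, and 11÷4 = 2, so 3+11+2 = 16.
Wednesday + 16 ≡ Friday — that's 2347's doomsday.
In August the doomsday date is Aug 8.
Aug 7 is 1 day before Aug 8; 1 mod 7 = 1, so Friday − 1 = Thursday.
3773 mod 7 = 0, so 3773 days after a Thursday is Thursday + 0 = Thursday.

Thursday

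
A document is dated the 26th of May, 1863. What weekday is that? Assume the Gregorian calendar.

Tuesday

Doomsday rule: the anchor day for the 1800s is Friday. For year 63: 63÷12 = 5 r 3, and 3÷4 = 0, so 5+3+0 = 8.
Friday + 8 ≡ Saturday — that's 1863's doomsday.
In May the doomsday date is May 9.
May 26 is 17 days after May 9; 17 mod 7 = 3, so Saturday + 3 = Tuesday.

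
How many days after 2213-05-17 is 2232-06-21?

6975

May 17, 2213 → May 17, 2214: 365 days.
May 17, 2214 → May 17, 2215: 365 days.
May 17, 2215 → May 17, 2216: 366 days (Feb 29, 2216 is in that span).
May 17, 2216 → May 17, 2217: 365 days.
May 17, 2217 → May 17, 2218: 365 days.
May 17, 2218 → May 17, 2219: 365 days.
May 17, 2219 → May 17, 2220: 366 days (Feb 29, 2220 is in that span).
May 17, 2220 → May 17, 2221: 365 days.
May 17, 2221 → May 17, 2222: 365 days.
May 17, 2222 → May 17, 2223: 365 days.
May 17, 2223 → May 17, 2224: 366 days (Feb 29, 2224 is in that span).
May 17, 2224 → May 17, 2225: 365 days.
May 17, 2225 → May 17, 2226: 365 days.
May 17, 2226 → May 17, 2227: 365 days.
May 17, 2227 → May 17, 2228: 366 days (Feb 29, 2228 is in that span).
May 17, 2228 → May 17, 2229: 365 days.
May 17, 2229 → May 17, 2230: 365 days.
May 17, 2230 → May 17, 2231: 365 days.
May 17, 2231 → May 17, 2232: 366 days (Feb 29, 2232 is in that span).
May 17, 2232 → Jun 17, 2232: 31 days (May has 31).
Jun 17, 2232 → Jun 21, 2232: 4 days.
Total: 6975 days.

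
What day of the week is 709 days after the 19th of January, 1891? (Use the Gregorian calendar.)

Wednesday

First find the weekday of Jan 19, 1891. Doomsday rule: the anchor day for the 1800s is Friday. For year 91: 91÷12 = 7 r 7, and 7÷4 = 1, so 7+7+1 = 15.
Friday + 15 ≡ Saturday — that's 1891's doomsday.
In January the doomsday date is Jan 3 (1891 is not a leap year).
Jan 19 is 16 days after Jan 3; 16 mod 7 = 2, so Saturday + 2 = Monday.
709 mod 7 = 2, so 709 days after a Monday is Monday + 2 = Wednesday.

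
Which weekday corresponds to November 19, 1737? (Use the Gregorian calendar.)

Doomsday rule: the anchor day for the 1700s is Sunday. For year 37: 37÷12 = 3 r 1, and 1÷4 = 0, so 3+1+0 = 4.
Sunday + 4 ≡ Thursday — that's 1737's doomsday.
In November the doomsday date is Nov 7.
Nov 19 is 12 days after Nov 7; 12 mod 7 = 5, so Thursday + 5 = Tuesday.

Tuesday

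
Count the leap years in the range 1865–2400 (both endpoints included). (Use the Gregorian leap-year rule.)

130

Multiples of 4 in [1865,2400]: 134.
Of those, multiples of 100: 6 (not leap unless ÷400).
Multiples of 400: 2.
Leap years = 134 − 6 + 2 = 130.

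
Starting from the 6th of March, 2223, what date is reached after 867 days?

July 20, 2225

+366 (one year; includes Feb 29, 2224) → Mar 6, 2224 (501 left).
+365 (one year) → Mar 6, 2225 (136 left).
Mar has 31 days: +26 → Apr 1, 2225 (110 left).
Apr has 30 days: +30 → May 1, 2225 (80 left).
May has 31 days: +31 → Jun 1, 2225 (49 left).
Jun has 30 days: +30 → Jul 1, 2225 (19 left).
+19 → Jul 20, 2225.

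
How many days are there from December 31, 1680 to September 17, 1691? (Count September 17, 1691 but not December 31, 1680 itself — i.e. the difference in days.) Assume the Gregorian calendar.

3912

Dec 31, 1680 → Dec 31, 1681: 365 days.
Dec 31, 1681 → Dec 31, 1682: 365 days.
Dec 31, 1682 → Dec 31, 1683: 365 days.
Dec 31, 1683 → Dec 31, 1684: 366 days (Feb 29, 1684 is in that span).
Dec 31, 1684 → Dec 31, 1685: 365 days.
Dec 31, 1685 → Dec 31, 1686: 365 days.
Dec 31, 1686 → Dec 31, 1687: 365 days.
Dec 31, 1687 → Dec 31, 1688: 366 days (Feb 29, 1688 is in that span).
Dec 31, 1688 → Dec 31, 1689: 365 days.
Dec 31, 1689 → Dec 31, 1690: 365 days.
Dec 31, 1690 → Jan 31, 1691: 31 days (December has 31).
Jan 31, 1691 → Feb 28, 1691: 28 days (January has 31).
Feb 28, 1691 → Mar 28, 1691: 28 days (February has 28).
Mar 28, 1691 → Apr 28, 1691: 31 days (March has 31).
Apr 28, 1691 → May 28, 1691: 30 days (April has 30).
May 28, 1691 → Jun 28, 1691: 31 days (May has 31).
Jun 28, 1691 → Jul 28, 1691: 30 days (June has 30).
Jul 28, 1691 → Aug 28, 1691: 31 days (July has 31).
Aug 28, 1691 → Sep 17, 1691: 20 days.
Total: 3912 days.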